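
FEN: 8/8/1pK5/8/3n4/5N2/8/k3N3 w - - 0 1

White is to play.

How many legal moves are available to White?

7

White to move; king on c6.
In check: yes, from the black knight on d4.
Legal moves: Kd7, Kc7, Kb7, Kd6, Kxb6, Kd5, Nxd4.
Count: 7.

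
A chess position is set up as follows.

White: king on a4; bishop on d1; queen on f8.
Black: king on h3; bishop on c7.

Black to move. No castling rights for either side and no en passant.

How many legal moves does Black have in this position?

Black to move; king on h3.
In check: no.
Legal moves: Bd8, Bb8, Bd6, Bb6, Be5, Ba5, Bf4, Bg3, Bh2, Kh4, Kg3, Kh2, Kg2.
Count: 13.

13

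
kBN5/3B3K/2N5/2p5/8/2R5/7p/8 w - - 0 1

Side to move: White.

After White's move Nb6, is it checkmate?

After Nb6: black king on a8; in check: yes, from the white knight on b6.
Black has 1 legal reply: Kb7.
In check but a legal move exists → not checkmate.

no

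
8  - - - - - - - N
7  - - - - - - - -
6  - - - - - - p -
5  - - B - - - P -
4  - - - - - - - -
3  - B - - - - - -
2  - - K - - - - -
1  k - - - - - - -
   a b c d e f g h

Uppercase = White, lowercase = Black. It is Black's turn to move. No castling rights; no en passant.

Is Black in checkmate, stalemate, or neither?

stalemate

Black to move; black king on a1.
In check: no.
King squares — b1: attacked by Kc2; a2: attacked by Bb3; b2: attacked by Kc2.
Legal moves for Black: none.
Not in check and no legal moves → stalemate.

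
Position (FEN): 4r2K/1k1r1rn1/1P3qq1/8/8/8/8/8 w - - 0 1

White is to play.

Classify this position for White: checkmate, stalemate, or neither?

White to move; white king on h8.
In check: yes, from the black rook on e8.
King squares — g7: attacked by Qf6; h7: attacked by Qg6; g8: attacked by Re8.
Legal moves for White: none.
In check with no legal moves → checkmate.

checkmate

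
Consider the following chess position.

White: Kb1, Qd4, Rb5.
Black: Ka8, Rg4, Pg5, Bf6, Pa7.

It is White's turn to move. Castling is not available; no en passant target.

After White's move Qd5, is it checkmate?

yes

After Qd5: black king on a8; in check: yes, from the white queen on d5.
King squares — a7: own pawn; b7: attacked by Rb5; b8: attacked by Rb5.
Black has no legal moves → checkmate.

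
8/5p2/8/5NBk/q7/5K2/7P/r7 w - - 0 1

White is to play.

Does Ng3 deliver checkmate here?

After Ng3: black king on h5; in check: yes, from the white knight on g3.
Black has 2 legal replies: Kg6, Kxg5.
In check but a legal move exists → not checkmate.

no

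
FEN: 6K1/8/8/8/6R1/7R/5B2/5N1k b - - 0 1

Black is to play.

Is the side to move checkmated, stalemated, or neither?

checkmate

Black to move; black king on h1.
In check: yes, from the white rook on h3.
King squares — g1: attacked by Bf2; g2: attacked by Rg4; h2: attacked by Nf1.
Legal moves for Black: none.
In check with no legal moves → checkmate.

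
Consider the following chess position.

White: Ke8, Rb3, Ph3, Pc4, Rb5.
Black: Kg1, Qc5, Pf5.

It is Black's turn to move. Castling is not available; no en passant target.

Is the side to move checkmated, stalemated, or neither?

neither

Black to move; black king on g1.
In check: no.
Legal moves for Black include: Qf8+, Qc8+, Qe7+, Qc7, Qa7, Qd6, Qc6+, Qb6, Qe5+, Qd5, Qxb5+, Qd4, Qxc4, Qb4, Qe3+, Qa3, Qf2, Kh2, ... (list truncated; more exist).
Black has legal moves and is not in check → neither.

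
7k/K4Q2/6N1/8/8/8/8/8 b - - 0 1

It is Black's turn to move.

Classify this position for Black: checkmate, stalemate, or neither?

checkmate

Black to move; black king on h8.
In check: yes, from the white knight on g6.
King squares — g7: attacked by Qf7; h7: attacked by Qf7; g8: attacked by Qf7.
Legal moves for Black: none.
In check with no legal moves → checkmate.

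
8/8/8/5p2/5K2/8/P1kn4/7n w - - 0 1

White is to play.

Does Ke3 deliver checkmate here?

After Ke3: black king on c2; in check: no.
Black is not in check, so this cannot be checkmate.

no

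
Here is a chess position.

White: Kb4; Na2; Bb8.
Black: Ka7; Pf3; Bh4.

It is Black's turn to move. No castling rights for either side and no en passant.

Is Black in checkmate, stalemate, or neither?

Black to move; black king on a7.
In check: yes, from the white bishop on b8.
Legal moves for Black: Kxb8, Ka8, Kb7, Kb6, Ka6.
Black is in check but has 5 legal moves → neither.

neither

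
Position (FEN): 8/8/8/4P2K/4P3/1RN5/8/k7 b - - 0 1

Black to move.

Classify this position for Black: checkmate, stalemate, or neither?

Black to move; black king on a1.
In check: no.
King squares — b1: attacked by Rb3; a2: attacked by Nc3; b2: attacked by Rb3.
Legal moves for Black: none.
Not in check and no legal moves → stalemate.

stalemate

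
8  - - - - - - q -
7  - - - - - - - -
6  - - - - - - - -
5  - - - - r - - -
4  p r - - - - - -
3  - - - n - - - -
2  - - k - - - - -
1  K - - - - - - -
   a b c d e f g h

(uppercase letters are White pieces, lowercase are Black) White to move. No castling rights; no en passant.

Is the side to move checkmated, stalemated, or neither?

White to move; white king on a1.
In check: no.
King squares — b1: attacked by Kc2; a2: attacked by Qg8; b2: attacked by Kc2.
Legal moves for White: none.
Not in check and no legal moves → stalemate.

stalemate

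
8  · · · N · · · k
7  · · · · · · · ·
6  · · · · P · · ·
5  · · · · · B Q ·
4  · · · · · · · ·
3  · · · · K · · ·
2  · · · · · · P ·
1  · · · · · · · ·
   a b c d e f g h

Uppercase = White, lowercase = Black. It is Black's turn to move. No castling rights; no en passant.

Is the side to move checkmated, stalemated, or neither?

stalemate

Black to move; black king on h8.
In check: no.
King squares — g7: attacked by Qg5; h7: attacked by Bf5; g8: attacked by Qg5.
Legal moves for Black: none.
Not in check and no legal moves → stalemate.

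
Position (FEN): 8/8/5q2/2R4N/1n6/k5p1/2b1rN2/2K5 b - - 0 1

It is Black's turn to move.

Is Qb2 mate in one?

After Qb2: white king on c1; in check: yes, from the black queen on b2.
King squares — b1: attacked by Qb2; d1: attacked by Bc2; b2: attacked by Ka3; c2: attacked by Qb2; d2: attacked by Re2.
White has no legal moves → checkmate.

yes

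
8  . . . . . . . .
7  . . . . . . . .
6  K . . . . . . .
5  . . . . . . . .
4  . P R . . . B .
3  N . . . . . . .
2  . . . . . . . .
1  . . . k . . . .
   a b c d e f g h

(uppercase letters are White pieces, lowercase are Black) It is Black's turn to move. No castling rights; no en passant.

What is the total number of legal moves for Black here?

Black to move; king on d1.
In check: yes, from the white bishop on g4.
Legal moves: Kd2, Ke1.
Count: 2.

2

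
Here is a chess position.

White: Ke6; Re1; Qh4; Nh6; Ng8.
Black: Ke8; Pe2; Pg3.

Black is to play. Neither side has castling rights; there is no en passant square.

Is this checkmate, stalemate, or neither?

neither

Black to move; black king on e8.
In check: no.
Legal moves for Black: Kf8, g2.
Black has 2 legal moves and is not in check → neither.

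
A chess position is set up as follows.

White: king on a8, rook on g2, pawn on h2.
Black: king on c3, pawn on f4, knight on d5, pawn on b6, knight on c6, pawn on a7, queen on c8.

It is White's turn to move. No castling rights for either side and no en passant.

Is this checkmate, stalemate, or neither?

White to move; white king on a8.
In check: yes, from the black queen on c8.
King squares — a7: attacked by Nc6; b7: attacked by Qc8; b8: attacked by Nc6.
Legal moves for White: none.
In check with no legal moves → checkmate.

checkmate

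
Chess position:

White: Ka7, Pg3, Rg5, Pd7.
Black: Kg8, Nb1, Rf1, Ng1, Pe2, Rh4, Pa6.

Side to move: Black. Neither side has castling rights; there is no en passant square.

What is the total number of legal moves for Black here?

4

Black to move; king on g8.
In check: yes, from the white rook on g5.
Legal moves: Kh8, Kf8, Kh7, Kf7.
Count: 4.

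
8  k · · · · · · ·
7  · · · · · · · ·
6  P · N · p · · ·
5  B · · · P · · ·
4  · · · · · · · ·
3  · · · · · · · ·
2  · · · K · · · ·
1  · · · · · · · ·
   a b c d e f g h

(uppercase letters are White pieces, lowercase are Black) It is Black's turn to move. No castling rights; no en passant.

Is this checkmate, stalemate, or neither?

Black to move; black king on a8.
In check: no.
King squares — a7: attacked by Nc6; b7: attacked by Pa6; b8: attacked by Nc6.
Legal moves for Black: none.
Not in check and no legal moves → stalemate.

stalemate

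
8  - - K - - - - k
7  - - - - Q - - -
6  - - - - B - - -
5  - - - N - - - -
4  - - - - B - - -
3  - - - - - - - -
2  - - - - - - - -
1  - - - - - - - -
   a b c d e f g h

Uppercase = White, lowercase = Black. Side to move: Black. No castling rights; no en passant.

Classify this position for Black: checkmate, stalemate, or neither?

Black to move; black king on h8.
In check: no.
King squares — g7: attacked by Qe7; h7: attacked by Be4; g8: attacked by Be6.
Legal moves for Black: none.
Not in check and no legal moves → stalemate.

stalemate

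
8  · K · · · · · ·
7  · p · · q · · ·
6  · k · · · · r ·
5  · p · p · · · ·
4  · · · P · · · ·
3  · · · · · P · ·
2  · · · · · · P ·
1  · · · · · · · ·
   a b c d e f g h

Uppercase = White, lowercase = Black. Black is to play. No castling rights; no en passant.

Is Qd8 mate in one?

yes

After Qd8: white king on b8; in check: yes, from the black queen on d8.
King squares — a7: attacked by Kb6; b7: attacked by Kb6; c7: attacked by Kb6; a8: attacked by Qd8; c8: attacked by Qd8.
White has no legal moves → checkmate.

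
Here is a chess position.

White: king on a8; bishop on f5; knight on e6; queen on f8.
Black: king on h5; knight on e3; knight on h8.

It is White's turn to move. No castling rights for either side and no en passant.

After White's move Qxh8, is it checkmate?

yes

After Qxh8: black king on h5; in check: yes, from the white queen on h8.
King squares — g4: attacked by Bf5; h4: attacked by Qh8; g5: attacked by Ne6; g6: attacked by Bf5; h6: attacked by Qh8.
Black has no legal moves → checkmate.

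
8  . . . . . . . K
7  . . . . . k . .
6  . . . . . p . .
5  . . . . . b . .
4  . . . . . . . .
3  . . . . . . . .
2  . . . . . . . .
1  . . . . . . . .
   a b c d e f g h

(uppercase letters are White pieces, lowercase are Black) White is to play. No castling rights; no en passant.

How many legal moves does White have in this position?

White to move; king on h8.
In check: no.
Legal moves: none.
Count: 0.

0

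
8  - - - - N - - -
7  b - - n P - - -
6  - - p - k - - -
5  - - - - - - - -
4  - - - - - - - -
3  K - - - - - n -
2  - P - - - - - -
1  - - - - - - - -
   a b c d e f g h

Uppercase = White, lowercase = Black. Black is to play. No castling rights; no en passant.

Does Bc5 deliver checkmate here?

no

After Bc5: white king on a3; in check: yes, from the black bishop on c5.
White has 4 legal replies: Ka4, Kb3, Ka2, b4.
In check but a legal move exists → not checkmate.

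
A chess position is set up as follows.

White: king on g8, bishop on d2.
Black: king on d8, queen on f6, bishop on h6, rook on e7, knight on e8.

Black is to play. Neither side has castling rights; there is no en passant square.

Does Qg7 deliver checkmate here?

After Qg7: white king on g8; in check: yes, from the black queen on g7.
King squares — f7: attacked by Re7; g7: attacked by Bh6; h7: attacked by Qg7; f8: attacked by Qg7; h8: attacked by Qg7.
White has no legal moves → checkmate.

yes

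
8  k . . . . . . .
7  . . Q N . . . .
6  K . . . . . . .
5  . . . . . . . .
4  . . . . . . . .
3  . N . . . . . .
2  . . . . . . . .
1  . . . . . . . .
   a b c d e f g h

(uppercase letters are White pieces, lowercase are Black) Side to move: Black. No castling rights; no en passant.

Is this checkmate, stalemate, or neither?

Black to move; black king on a8.
In check: no.
King squares — a7: attacked by Ka6; b7: attacked by Ka6; b8: attacked by Qc7.
Legal moves for Black: none.
Not in check and no legal moves → stalemate.

stalemate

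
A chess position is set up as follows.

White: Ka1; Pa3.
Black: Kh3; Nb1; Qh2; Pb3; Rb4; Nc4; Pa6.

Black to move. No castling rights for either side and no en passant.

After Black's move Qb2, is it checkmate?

yes

After Qb2: white king on a1; in check: yes, from the black queen on b2.
King squares — b1: attacked by Qb2; a2: attacked by Qb2; b2: attacked by Nc4.
White has no legal moves → checkmate.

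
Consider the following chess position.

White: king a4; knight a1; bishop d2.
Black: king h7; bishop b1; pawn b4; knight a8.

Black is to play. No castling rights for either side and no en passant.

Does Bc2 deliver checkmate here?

After Bc2: white king on a4; in check: yes, from the black bishop on c2.
White has 5 legal replies: Kb5, Ka5, Kxb4, Nb3, Nxc2.
In check but a legal move exists → not checkmate.

no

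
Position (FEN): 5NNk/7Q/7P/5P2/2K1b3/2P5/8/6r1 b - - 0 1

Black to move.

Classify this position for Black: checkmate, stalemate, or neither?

checkmate

Black to move; black king on h8.
In check: yes, from the white queen on h7.
King squares — g7: attacked by Ph6; h7: attacked by Nf8; g8: attacked by Qh7.
Legal moves for Black: none.
In check with no legal moves → checkmate.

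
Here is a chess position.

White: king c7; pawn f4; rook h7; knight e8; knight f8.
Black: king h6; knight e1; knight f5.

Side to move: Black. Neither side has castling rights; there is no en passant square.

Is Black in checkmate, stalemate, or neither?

Black to move; black king on h6.
In check: yes, from the white rook on h7.
King squares — g5: attacked by Pf4; h5: attacked by Rh7; g6: attacked by Nf8; g7: attacked by Rh7; h7: attacked by Nf8.
Legal moves for Black: none.
In check with no legal moves → checkmate.

checkmate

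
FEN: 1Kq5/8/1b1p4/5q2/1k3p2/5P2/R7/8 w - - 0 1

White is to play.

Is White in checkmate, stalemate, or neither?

White to move; white king on b8.
In check: yes, from the black queen on c8.
King squares — a7: attacked by Bb6; b7: attacked by Qc8; c7: attacked by Bb6; a8: attacked by Qc8; c8: attacked by Qf5.
Legal moves for White: none.
In check with no legal moves → checkmate.

checkmate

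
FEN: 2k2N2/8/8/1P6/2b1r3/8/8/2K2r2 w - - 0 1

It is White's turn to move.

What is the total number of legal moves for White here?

White to move; king on c1.
In check: yes, from the black rook on f1.
Legal moves: Kd2, Kc2, Kb2.
Count: 3.

3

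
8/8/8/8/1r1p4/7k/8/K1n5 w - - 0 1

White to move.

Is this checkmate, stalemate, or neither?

White to move; white king on a1.
In check: no.
King squares — b1: attacked by Rb4; a2: attacked by Nc1; b2: attacked by Rb4.
Legal moves for White: none.
Not in check and no legal moves → stalemate.

stalemate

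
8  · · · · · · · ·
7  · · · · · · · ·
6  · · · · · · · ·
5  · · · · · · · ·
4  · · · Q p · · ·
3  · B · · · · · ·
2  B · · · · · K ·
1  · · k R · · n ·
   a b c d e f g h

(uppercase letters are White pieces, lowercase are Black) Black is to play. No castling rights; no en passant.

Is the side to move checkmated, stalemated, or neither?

checkmate

Black to move; black king on c1.
In check: yes, from the white rook on d1.
King squares — b1: attacked by Rd1; d1: attacked by Bb3; b2: attacked by Qd4; c2: attacked by Bb3; d2: attacked by Rd1.
Legal moves for Black: none.
In check with no legal moves → checkmate.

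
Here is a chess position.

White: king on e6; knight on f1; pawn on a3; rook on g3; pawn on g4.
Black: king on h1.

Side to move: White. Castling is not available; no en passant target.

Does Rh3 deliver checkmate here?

no

After Rh3: black king on h1; in check: yes, from the white rook on h3.
Black has 2 legal replies: Kg2, Kg1.
In check but a legal move exists → not checkmate.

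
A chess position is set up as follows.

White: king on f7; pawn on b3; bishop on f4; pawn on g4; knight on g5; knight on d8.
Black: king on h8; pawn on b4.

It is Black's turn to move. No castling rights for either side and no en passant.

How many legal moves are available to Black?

Black to move; king on h8.
In check: no.
Legal moves: none.
Count: 0.

0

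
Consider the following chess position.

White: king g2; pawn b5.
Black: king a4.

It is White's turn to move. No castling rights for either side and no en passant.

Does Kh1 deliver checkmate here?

After Kh1: black king on a4; in check: no.
Black is not in check, so this cannot be checkmate.

no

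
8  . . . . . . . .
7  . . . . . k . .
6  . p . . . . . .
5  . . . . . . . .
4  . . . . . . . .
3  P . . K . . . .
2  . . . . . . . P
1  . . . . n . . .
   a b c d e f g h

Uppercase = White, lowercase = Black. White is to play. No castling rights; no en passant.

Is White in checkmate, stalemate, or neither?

neither

White to move; white king on d3.
In check: yes, from the black knight on e1.
King squares — c2: attacked by Ne1; d2: available; e2: available; c3: available; e3: available; c4: available; d4: available; e4: available.
Legal moves for White: Ke4, Kd4, Kc4, Ke3, Kc3, Ke2, Kd2.
White is in check but has 7 legal moves → neither.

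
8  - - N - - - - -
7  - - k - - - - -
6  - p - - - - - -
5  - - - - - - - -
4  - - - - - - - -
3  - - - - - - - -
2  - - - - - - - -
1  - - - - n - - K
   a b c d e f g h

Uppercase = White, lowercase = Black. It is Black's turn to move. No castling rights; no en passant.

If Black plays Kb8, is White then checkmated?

no

After Kb8: white king on h1; in check: no.
White is not in check, so this cannot be checkmate.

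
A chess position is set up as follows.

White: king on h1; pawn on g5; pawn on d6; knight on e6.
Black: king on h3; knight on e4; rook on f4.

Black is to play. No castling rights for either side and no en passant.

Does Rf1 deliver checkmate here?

After Rf1: white king on h1; in check: yes, from the black rook on f1.
King squares — g1: attacked by Rf1; g2: attacked by Kh3; h2: attacked by Kh3.
White has no legal moves → checkmate.

yes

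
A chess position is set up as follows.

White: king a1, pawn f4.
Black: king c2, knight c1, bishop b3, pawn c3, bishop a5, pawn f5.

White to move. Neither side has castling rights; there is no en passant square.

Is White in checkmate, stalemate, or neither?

stalemate

White to move; white king on a1.
In check: no.
King squares — b1: attacked by Kc2; a2: attacked by Nc1; b2: attacked by Kc2.
Legal moves for White: none.
Not in check and no legal moves → stalemate.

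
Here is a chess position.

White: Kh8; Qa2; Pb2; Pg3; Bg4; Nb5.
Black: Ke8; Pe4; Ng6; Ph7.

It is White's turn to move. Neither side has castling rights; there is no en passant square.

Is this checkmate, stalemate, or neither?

White to move; white king on h8.
In check: yes, from the black knight on g6.
King squares — g7: available; h7: available; g8: available.
Legal moves for White: Kg8, Kxh7, Kg7.
White is in check but has 3 legal moves → neither.

neither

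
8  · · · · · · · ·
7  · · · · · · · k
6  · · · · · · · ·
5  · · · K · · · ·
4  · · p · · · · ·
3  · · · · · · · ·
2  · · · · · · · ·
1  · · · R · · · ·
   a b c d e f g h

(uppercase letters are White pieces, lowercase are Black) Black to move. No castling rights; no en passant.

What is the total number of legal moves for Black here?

6

Black to move; king on h7.
In check: no.
Legal moves: Kh8, Kg8, Kg7, Kh6, Kg6, c3.
Count: 6.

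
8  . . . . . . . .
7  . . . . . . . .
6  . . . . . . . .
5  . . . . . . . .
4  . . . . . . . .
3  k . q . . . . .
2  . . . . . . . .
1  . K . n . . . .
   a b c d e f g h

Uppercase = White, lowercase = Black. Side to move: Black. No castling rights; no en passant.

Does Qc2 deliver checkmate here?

After Qc2: white king on b1; in check: yes, from the black queen on c2.
White has 2 legal replies: Kxc2, Ka1.
In check but a legal move exists → not checkmate.

no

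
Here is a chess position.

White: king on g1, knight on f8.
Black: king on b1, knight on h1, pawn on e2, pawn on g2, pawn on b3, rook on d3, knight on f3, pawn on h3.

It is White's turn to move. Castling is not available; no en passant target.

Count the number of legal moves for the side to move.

0

White to move; king on g1.
In check: yes, from the black knight on f3.
Legal moves: none.
Count: 0.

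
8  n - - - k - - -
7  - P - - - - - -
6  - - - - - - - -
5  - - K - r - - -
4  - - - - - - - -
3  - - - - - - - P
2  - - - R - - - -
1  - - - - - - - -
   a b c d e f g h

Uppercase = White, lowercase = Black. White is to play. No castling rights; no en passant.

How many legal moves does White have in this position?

White to move; king on c5.
In check: yes, from the black rook on e5.
Legal moves: Kd6, Kc6, Kd4, Kc4, Kb4, Rd5.
Count: 6.

6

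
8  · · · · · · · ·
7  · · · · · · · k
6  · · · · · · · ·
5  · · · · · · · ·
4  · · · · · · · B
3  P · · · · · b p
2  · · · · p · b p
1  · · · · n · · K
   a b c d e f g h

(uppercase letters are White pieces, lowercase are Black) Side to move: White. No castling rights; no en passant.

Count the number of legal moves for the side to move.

White to move; king on h1.
In check: yes, from the black bishop on g2.
Legal moves: none.
Count: 0.

0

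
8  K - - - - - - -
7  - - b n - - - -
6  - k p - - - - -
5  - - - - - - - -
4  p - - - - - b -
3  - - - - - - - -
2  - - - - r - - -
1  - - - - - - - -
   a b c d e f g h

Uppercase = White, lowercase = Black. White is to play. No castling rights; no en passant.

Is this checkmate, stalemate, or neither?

White to move; white king on a8.
In check: no.
King squares — a7: attacked by Kb6; b7: attacked by Kb6; b8: attacked by Bc7.
Legal moves for White: none.
Not in check and no legal moves → stalemate.

stalemate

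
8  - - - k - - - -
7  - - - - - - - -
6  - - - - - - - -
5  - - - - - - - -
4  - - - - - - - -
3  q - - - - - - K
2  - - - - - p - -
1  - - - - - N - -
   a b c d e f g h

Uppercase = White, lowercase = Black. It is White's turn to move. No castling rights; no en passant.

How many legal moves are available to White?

White to move; king on h3.
In check: yes, from the black queen on a3.
Legal moves: Kh4, Kg4, Kh2, Kg2, Ng3, Ne3.
Count: 6.

6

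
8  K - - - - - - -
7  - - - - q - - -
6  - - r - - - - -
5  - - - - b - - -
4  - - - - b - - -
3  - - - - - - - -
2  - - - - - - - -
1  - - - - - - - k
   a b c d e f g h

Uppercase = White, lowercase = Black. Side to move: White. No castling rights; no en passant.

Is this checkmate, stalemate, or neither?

White to move; white king on a8.
In check: no.
King squares — a7: attacked by Qe7; b7: attacked by Qe7; b8: attacked by Be5.
Legal moves for White: none.
Not in check and no legal moves → stalemate.

stalemate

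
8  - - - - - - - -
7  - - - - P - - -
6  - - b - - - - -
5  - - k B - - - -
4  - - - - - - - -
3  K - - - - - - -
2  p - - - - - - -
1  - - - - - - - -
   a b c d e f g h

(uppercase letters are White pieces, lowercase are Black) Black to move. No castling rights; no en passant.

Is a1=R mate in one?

After a1=R: white king on a3; in check: yes, from the black rook on a1.
White has 3 legal replies: Kb3, Kb2, Ba2.
In check but a legal move exists → not checkmate.

no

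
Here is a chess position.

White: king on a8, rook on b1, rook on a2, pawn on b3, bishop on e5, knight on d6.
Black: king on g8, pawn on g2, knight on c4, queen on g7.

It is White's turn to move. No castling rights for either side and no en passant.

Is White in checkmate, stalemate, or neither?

neither

White to move; white king on a8.
In check: no.
Legal moves for White include: Kb8, Ne8, Nc8, Nf7, Nb7, Nf5, Nb5, Ne4, Nxc4, Bxg7, Bf6, Bf4, Bd4, Bg3, Bc3, Bh2, Bb2, Ba1, ... (list truncated; more exist).
White has legal moves and is not in check → neither.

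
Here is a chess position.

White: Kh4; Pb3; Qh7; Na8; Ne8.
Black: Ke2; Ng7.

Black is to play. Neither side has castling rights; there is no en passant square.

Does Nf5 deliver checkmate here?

After Nf5: white king on h4; in check: yes, from the black knight on f5.
White has 5 legal replies: Kh5, Kg5, Kg4, Kh3, Qxf5.
In check but a legal move exists → not checkmate.

no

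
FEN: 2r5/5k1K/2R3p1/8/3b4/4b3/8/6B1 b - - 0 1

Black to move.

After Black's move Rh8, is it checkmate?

After Rh8: white king on h7; in check: yes, from the black rook on h8.
King squares — g6: attacked by Kf7; h6: attacked by Be3; g7: attacked by Bd4; g8: attacked by Kf7; h8: attacked by Bd4.
White has no legal moves → checkmate.

yes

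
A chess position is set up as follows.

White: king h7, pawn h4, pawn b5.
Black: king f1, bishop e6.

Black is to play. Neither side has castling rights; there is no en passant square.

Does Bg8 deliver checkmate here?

After Bg8: white king on h7; in check: yes, from the black bishop on g8.
White has 5 legal replies: Kh8, Kxg8, Kg7, Kh6, Kg6.
In check but a legal move exists → not checkmate.

no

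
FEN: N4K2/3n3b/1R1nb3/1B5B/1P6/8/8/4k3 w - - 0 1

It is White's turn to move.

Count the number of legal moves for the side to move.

3

White to move; king on f8.
In check: yes, from the black knight on d7.
Legal moves: Kg7, Ke7, Bxd7.
Count: 3.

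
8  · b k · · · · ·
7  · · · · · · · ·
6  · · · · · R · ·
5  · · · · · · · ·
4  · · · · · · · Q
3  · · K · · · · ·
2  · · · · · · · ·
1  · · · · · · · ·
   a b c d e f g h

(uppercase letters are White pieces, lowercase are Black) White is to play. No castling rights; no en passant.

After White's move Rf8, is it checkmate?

no

After Rf8: black king on c8; in check: yes, from the white rook on f8.
Black has 3 legal replies: Kd7, Kc7, Kb7.
In check but a legal move exists → not checkmate.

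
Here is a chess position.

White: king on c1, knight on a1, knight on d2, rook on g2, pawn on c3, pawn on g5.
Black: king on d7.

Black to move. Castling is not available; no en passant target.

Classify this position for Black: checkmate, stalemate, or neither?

Black to move; black king on d7.
In check: no.
Legal moves for Black: Ke8, Kd8, Kc8, Ke7, Kc7, Ke6, Kd6, Kc6.
Black has 8 legal moves and is not in check → neither.

neither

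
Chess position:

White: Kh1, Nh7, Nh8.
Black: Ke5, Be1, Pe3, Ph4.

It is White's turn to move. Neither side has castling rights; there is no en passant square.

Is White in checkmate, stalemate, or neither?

neither

White to move; white king on h1.
In check: no.
Legal moves for White: Nf7+, Ng6+, Nf8, Nf6, Ng5, Kh2, Kg2, Kg1.
White has 8 legal moves and is not in check → neither.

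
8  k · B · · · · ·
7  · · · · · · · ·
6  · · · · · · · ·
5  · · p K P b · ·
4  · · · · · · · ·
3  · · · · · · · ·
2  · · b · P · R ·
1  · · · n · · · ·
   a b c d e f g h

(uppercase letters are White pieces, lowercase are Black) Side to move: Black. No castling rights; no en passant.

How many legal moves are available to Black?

Black to move; king on a8.
In check: no.
Legal moves: Kb8, Ka7, Bxc8, Bh7, Bd7, Bg6, Be6+, Bg4, Bfe4+, Bh3, Bfd3, Bce4+, Ba4, Bcd3, Bb3+, Bb1, Ne3+, Nc3+, Nf2, Nb2, c4.
Count: 21.

21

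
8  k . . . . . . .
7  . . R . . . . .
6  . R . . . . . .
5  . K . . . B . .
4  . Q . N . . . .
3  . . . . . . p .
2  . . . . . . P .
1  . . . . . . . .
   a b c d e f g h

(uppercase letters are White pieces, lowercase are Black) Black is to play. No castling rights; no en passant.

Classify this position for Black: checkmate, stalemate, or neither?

stalemate

Black to move; black king on a8.
In check: no.
King squares — a7: attacked by Rc7; b7: attacked by Rb6; b8: attacked by Rb6.
Legal moves for Black: none.
Not in check and no legal moves → stalemate.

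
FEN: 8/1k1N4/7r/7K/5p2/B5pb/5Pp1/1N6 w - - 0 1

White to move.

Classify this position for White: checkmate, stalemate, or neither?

White to move; white king on h5.
In check: yes, from the black rook on h6.
Legal moves for White: Kxh6, Kg5.
White is in check but has 2 legal moves → neither.

neither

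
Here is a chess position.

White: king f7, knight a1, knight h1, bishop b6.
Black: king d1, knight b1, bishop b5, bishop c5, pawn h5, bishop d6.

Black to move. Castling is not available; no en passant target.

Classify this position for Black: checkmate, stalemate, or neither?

Black to move; black king on d1.
In check: no.
Legal moves for Black include: Bf8, Bb8, Be7, Bc7, Be5, Bf4, Bg3, Bh2, Bxb6, Bd4, Bb4, Be3, Ba3, Bf2, Bg1, Be8+, Bd7, Bc6, ... (list truncated; more exist).
Black has legal moves and is not in check → neither.

neither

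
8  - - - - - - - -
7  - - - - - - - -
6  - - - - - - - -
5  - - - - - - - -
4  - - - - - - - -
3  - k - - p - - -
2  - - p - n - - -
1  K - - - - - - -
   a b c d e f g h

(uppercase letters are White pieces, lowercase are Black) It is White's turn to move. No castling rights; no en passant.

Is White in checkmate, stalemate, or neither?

White to move; white king on a1.
In check: no.
King squares — b1: attacked by Pc2; a2: attacked by Kb3; b2: attacked by Kb3.
Legal moves for White: none.
Not in check and no legal moves → stalemate.

stalemate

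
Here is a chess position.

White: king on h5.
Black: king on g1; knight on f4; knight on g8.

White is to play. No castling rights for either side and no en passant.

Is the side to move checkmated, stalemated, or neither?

White to move; white king on h5.
In check: yes, from the black knight on f4.
Legal moves for White: Kg5, Kh4, Kg4.
White is in check but has 3 legal moves → neither.

neither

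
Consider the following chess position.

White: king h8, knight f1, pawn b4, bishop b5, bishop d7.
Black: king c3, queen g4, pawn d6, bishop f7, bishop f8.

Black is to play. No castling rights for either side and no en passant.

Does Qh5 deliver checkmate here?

After Qh5: white king on h8; in check: yes, from the black queen on h5.
King squares — g7: attacked by Bf8; h7: attacked by Qh5; g8: attacked by Bf7.
White has no legal moves → checkmate.

yes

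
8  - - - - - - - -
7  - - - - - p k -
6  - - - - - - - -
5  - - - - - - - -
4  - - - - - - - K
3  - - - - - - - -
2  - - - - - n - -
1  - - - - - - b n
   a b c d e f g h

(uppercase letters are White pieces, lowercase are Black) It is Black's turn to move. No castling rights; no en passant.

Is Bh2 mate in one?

After Bh2: white king on h4; in check: no.
White is not in check, so this cannot be checkmate.

no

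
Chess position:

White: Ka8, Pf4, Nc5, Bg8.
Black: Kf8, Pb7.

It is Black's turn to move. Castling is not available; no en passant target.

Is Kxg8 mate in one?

no

After Kxg8: white king on a8; in check: no.
White is not in check, so this cannot be checkmate.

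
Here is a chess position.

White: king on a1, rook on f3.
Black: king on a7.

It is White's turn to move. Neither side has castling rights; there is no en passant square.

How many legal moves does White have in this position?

White to move; king on a1.
In check: no.
Legal moves: Rf8, Rf7+, Rf6, Rf5, Rf4, Rh3, Rg3, Re3, Rd3, Rc3, Rb3, Ra3+, Rf2, Rf1, Kb2, Ka2, Kb1.
Count: 17.

17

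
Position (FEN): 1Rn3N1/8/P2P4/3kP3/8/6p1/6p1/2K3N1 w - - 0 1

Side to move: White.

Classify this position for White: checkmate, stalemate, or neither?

neither

White to move; white king on c1.
In check: no.
Legal moves for White include: Ne7+, Nh6, Nf6+, Rxc8, Ra8, Rb7, Rb6, Rb5+, Rb4, Rb3, Rb2, Rb1, Nh3, Nf3, Ne2, Kd2, Kc2, Kb2, ... (list truncated; more exist).
White has legal moves and is not in check → neither.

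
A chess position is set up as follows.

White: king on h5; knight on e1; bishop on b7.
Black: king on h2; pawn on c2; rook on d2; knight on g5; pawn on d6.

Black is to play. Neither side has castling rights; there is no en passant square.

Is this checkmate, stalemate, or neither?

Black to move; black king on h2.
In check: no.
Legal moves for Black include: Nh7, Nf7, Ne6, Ne4, Nh3, Nf3, Kh3, Kg3, Kg1, Rd5, Rd4, Rd3, Rg2, Rf2, Re2, Rd1, d5, c1=Q, ... (list truncated; more exist).
Black has legal moves and is not in check → neither.

neither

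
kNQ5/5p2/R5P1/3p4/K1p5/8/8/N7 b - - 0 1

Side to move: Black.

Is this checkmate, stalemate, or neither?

checkmate

Black to move; black king on a8.
In check: yes, from the white rook on a6.
King squares — a7: attacked by Ra6; b7: attacked by Qc8; b8: attacked by Qc8.
Legal moves for Black: none.
In check with no legal moves → checkmate.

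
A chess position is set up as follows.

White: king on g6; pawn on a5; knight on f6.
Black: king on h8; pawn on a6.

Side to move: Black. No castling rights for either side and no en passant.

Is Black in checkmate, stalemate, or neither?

Black to move; black king on h8.
In check: no.
King squares — g7: attacked by Kg6; h7: attacked by Nf6; g8: attacked by Nf6.
Legal moves for Black: none.
Not in check and no legal moves → stalemate.

stalemate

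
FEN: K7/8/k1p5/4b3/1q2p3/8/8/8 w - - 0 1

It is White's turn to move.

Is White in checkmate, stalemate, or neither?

stalemate

White to move; white king on a8.
In check: no.
King squares — a7: attacked by Ka6; b7: attacked by Qb4; b8: attacked by Qb4.
Legal moves for White: none.
Not in check and no legal moves → stalemate.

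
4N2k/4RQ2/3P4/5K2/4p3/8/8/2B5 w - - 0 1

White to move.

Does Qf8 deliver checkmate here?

After Qf8: black king on h8; in check: yes, from the white queen on f8.
King squares — g7: attacked by Re7; h7: attacked by Re7; g8: attacked by Qf8.
Black has no legal moves → checkmate.

yes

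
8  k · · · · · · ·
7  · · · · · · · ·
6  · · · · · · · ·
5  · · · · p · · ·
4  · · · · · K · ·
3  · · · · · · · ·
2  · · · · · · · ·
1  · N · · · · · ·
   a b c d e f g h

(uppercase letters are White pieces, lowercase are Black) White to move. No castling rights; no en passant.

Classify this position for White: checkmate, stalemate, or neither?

neither

White to move; white king on f4.
In check: yes, from the black pawn on e5.
Legal moves for White: Kg5, Kf5, Kxe5, Kg4, Ke4, Kg3, Kf3, Ke3.
White is in check but has 8 legal moves → neither.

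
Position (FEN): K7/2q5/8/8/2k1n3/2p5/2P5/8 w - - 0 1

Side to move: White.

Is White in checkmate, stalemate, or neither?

stalemate

White to move; white king on a8.
In check: no.
King squares — a7: attacked by Qc7; b7: attacked by Qc7; b8: attacked by Qc7.
Legal moves for White: none.
Not in check and no legal moves → stalemate.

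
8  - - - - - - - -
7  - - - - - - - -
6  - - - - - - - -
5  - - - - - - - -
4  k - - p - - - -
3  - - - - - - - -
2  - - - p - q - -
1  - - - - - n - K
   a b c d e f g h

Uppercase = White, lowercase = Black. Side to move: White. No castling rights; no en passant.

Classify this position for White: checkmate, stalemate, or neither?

White to move; white king on h1.
In check: no.
King squares — g1: attacked by Qf2; g2: attacked by Qf2; h2: attacked by Nf1.
Legal moves for White: none.
Not in check and no legal moves → stalemate.

stalemate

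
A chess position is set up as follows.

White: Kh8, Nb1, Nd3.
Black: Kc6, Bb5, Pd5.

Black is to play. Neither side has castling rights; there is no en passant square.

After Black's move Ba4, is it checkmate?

no

After Ba4: white king on h8; in check: no.
White is not in check, so this cannot be checkmate.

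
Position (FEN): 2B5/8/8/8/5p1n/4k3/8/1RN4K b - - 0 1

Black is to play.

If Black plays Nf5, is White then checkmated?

no

After Nf5: white king on h1; in check: no.
White is not in check, so this cannot be checkmate.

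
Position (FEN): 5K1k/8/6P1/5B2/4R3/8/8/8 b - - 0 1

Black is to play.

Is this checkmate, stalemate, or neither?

stalemate

Black to move; black king on h8.
In check: no.
King squares — g7: attacked by Kf8; h7: attacked by Pg6; g8: attacked by Kf8.
Legal moves for Black: none.
Not in check and no legal moves → stalemate.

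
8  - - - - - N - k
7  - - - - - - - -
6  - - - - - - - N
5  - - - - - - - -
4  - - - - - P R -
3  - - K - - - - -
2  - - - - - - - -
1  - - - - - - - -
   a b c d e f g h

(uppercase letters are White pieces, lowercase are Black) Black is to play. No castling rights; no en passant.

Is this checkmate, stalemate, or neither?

stalemate

Black to move; black king on h8.
In check: no.
King squares — g7: attacked by Rg4; h7: attacked by Nf8; g8: attacked by Rg4.
Legal moves for Black: none.
Not in check and no legal moves → stalemate.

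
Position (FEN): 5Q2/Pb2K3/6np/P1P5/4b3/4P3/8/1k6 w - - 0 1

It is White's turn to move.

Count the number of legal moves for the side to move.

7

White to move; king on e7.
In check: yes, from the black knight on g6.
Legal moves: Ke8, Kd8, Kf7, Kd7, Kf6, Ke6, Kd6.
Count: 7.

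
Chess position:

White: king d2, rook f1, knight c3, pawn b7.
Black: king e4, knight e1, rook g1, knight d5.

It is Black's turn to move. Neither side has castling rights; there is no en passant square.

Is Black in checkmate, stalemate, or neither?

Black to move; black king on e4.
In check: yes, from the white knight on c3.
King squares — d3: attacked by Kd2; e3: attacked by Kd2; f3: attacked by Rf1; d4: available; f4: attacked by Rf1; d5: own knight; e5: available; f5: attacked by Rf1.
Legal moves for Black: Ke5, Kd4, Nxc3.
Black is in check but has 3 legal moves → neither.

neither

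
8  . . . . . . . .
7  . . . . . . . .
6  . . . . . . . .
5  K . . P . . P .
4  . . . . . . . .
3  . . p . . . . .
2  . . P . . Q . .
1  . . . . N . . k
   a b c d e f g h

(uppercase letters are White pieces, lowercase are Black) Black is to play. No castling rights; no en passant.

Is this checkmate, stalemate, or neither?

stalemate

Black to move; black king on h1.
In check: no.
King squares — g1: attacked by Qf2; g2: attacked by Ne1; h2: attacked by Qf2.
Legal moves for Black: none.
Not in check and no legal moves → stalemate.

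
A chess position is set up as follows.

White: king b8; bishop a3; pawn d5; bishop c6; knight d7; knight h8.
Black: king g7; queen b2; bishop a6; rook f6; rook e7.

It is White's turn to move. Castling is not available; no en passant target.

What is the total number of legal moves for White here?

White to move; king on b8.
In check: yes, from the black queen on b2.
Legal moves: Ka8, Kc7, Ka7, Nb6, Bb7, Bb5, Bb4, Bxb2.
Count: 8.

8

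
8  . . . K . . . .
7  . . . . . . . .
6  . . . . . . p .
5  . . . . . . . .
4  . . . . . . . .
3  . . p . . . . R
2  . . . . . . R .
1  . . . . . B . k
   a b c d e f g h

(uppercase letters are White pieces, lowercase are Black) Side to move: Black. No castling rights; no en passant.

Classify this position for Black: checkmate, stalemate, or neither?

checkmate

Black to move; black king on h1.
In check: yes, from the white rook on h3.
King squares — g1: attacked by Rg2; g2: attacked by Bf1; h2: attacked by Rg2.
Legal moves for Black: none.
In check with no legal moves → checkmate.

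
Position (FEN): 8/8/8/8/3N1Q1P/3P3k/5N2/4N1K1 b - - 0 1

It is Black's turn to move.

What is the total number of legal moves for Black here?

Black to move; king on h3.
In check: yes, from the white knight on f2.
Legal moves: none.
Count: 0.

0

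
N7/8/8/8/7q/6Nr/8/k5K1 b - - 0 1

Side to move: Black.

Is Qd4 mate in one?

After Qd4: white king on g1; in check: yes, from the black queen on d4.
White has 2 legal replies: Kg2, Kf1.
In check but a legal move exists → not checkmate.

no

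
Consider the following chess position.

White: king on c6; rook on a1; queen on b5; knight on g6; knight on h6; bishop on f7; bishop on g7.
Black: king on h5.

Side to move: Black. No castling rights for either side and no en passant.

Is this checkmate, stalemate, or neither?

checkmate

Black to move; black king on h5.
In check: yes, from the white queen on b5.
King squares — g4: attacked by Nh6; h4: attacked by Ng6; g5: attacked by Qb5; g6: attacked by Bf7; h6: attacked by Bg7.
Legal moves for Black: none.
In check with no legal moves → checkmate.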